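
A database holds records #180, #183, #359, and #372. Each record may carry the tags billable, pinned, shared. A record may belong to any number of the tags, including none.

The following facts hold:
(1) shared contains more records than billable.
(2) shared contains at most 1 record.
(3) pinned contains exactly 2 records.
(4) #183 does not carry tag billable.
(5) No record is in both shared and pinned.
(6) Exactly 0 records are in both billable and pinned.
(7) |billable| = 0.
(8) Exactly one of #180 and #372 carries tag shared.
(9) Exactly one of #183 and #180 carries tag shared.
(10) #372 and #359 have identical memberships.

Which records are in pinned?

pinned = {#359, #372}

From (4): #183 ∉ billable.
(7): billable already has 0, so the rest are out.
Suppose #180 ∈ pinned: no assignment then satisfies all the clues, so #180 ∉ pinned.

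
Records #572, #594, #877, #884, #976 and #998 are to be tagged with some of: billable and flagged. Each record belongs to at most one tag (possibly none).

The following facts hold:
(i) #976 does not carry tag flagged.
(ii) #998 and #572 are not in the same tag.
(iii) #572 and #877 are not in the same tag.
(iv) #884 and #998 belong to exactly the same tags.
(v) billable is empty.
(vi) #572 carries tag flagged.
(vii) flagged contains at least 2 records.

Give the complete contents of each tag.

From (i): #976 ∉ flagged.
From (vi): #572 ∈ flagged.
(ii): #998 ∉ flagged.
(iii): #877 ∉ flagged.
(iv): #884 matches #998: #884 ∉ flagged.
(v): billable already has 0, so the rest are out.
(vii): only 2 candidates remain for flagged, so all are in.

billable = {}; flagged = {#572, #594}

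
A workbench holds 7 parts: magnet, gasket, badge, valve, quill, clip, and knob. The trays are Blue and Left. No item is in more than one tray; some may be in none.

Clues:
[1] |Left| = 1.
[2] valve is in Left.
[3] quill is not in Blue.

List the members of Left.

Left = {valve}

From (2): valve ∈ Left.
From (3): quill ∉ Blue.
(1): Left already has 1, so the rest are out.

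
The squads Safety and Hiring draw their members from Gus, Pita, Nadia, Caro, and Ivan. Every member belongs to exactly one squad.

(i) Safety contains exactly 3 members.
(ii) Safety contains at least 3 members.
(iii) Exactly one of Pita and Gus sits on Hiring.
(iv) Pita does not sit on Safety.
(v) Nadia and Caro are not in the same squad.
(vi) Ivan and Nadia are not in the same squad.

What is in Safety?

From (iv): Pita ∉ Safety.
Only one squad left: Pita ∈ Hiring.
(iii) (exactly one): Gus ∉ Hiring.
Only one squad left: Gus ∈ Safety.
Suppose Nadia ∈ Safety: no assignment then satisfies all the clues, so Nadia ∉ Safety.

Safety = {Caro, Gus, Ivan}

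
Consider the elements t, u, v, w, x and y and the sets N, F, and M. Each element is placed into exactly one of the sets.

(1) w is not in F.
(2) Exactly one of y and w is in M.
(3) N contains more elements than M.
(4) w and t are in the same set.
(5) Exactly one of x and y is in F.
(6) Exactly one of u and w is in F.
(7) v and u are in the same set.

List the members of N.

N = {t, w}

From (1): w ∉ F.
(4): t matches w: t ∉ F.
(6) (exactly one): u ∈ F.
(7): v matches u: v ∉ N.
(7): v matches u: v ∈ F.
Suppose t ∉ N: no assignment then satisfies all the clues, so t ∈ N.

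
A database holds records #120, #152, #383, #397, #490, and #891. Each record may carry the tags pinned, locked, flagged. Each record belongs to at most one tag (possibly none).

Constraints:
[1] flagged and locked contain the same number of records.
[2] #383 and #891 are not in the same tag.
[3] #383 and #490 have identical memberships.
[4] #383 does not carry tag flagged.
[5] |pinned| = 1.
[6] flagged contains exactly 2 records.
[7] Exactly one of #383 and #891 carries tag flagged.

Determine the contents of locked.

locked = {#383, #490}

From (4): #383 ∉ flagged.
(3): #490 matches #383: #490 ∉ flagged.
(7) (exactly one): #891 ∈ flagged.
Suppose #120 ∈ locked: no assignment then satisfies all the clues, so #120 ∉ locked.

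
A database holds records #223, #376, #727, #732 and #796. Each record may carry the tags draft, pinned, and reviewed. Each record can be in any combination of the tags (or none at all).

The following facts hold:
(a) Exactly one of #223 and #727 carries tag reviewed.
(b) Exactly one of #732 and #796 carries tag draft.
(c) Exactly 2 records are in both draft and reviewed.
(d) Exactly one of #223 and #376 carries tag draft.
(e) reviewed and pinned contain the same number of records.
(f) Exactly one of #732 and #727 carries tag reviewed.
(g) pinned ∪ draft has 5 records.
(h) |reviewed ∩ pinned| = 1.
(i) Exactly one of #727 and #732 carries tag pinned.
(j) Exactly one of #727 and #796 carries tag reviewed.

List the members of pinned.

pinned = {#376, #727, #796}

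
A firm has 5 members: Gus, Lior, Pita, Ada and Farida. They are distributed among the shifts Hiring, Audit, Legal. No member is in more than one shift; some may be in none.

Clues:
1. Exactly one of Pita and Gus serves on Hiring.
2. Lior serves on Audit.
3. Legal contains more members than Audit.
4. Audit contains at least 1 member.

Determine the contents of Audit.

Audit = {Lior}

From (2): Lior ∈ Audit.
Suppose Gus ∈ Audit: no assignment then satisfies all the clues, so Gus ∉ Audit.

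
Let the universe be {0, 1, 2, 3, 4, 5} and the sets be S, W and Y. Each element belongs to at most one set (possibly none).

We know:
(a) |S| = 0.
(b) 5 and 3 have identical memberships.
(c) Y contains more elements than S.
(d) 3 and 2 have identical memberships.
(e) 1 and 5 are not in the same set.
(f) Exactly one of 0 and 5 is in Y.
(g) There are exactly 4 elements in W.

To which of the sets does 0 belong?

0: Y

(a): S already has 0, so the rest are out.
Suppose 0 ∈ W: no assignment then satisfies all the clues, so 0 ∉ W.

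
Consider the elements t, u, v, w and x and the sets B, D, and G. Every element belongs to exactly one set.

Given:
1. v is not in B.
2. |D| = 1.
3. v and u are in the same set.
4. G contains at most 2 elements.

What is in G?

G = {u, v}

From (1): v ∉ B.
(3): u matches v: u ∉ B.
Suppose t ∈ G: no assignment then satisfies all the clues, so t ∉ G.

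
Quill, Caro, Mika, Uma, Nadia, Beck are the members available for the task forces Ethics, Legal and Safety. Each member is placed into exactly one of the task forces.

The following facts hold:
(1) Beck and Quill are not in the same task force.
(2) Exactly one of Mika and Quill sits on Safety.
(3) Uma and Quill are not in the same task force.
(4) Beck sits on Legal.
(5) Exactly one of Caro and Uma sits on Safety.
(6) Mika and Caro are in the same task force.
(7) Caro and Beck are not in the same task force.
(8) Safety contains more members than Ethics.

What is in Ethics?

Ethics = {Quill}

From (4): Beck ∈ Legal.
(1): Quill ∉ Legal.
(7): Caro ∉ Legal.
(6): Mika matches Caro: Mika ∉ Legal.
Suppose Quill ∉ Ethics: no assignment then satisfies all the clues, so Quill ∈ Ethics.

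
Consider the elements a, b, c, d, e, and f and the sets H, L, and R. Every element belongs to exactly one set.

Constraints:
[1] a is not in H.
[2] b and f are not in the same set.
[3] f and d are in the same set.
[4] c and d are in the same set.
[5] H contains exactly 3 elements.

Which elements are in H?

From (1): a ∉ H.
Suppose b ∈ H: no assignment then satisfies all the clues, so b ∉ H.

H = {c, d, f}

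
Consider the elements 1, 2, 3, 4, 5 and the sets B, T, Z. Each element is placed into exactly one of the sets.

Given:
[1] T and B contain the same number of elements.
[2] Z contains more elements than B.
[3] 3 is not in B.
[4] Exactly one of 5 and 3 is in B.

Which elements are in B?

B = {5}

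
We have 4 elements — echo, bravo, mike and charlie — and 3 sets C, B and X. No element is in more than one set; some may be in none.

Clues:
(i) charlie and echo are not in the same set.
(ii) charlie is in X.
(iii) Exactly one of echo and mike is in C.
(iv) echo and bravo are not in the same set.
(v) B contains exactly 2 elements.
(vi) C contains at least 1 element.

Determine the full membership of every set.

From (ii): charlie ∈ X.
(i): echo ∉ X.
Suppose echo ∉ C: no assignment then satisfies all the clues, so echo ∈ C.

C = {echo}; B = {bravo, mike}; X = {charlie}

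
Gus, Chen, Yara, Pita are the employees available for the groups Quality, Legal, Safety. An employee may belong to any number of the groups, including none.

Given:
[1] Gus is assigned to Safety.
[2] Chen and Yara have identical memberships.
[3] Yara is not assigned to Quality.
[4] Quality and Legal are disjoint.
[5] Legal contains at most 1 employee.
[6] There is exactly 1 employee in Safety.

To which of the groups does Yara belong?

Yara: none

From (1): Gus ∈ Safety.
From (3): Yara ∉ Quality.
(2): Chen matches Yara: Chen ∉ Quality.
(6): Safety already has 1, so the rest are out.
Suppose Yara ∈ Legal: no assignment then satisfies all the clues, so Yara ∉ Legal.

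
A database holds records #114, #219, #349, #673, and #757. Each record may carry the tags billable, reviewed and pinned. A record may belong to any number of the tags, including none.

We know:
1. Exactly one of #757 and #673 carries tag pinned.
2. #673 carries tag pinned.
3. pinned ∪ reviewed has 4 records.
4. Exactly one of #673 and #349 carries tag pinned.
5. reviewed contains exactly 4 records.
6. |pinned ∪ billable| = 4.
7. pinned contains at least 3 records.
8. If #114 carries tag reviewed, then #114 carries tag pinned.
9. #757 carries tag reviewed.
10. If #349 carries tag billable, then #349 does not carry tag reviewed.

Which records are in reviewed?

reviewed = {#114, #219, #673, #757}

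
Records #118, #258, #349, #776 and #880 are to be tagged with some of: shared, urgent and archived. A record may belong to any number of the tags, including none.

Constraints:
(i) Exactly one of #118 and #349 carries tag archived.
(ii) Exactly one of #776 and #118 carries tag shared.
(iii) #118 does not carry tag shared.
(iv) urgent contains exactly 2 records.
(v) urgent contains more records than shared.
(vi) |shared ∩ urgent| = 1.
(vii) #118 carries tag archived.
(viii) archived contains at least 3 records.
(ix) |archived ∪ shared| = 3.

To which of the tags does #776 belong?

From (iii): #118 ∉ shared.
From (vii): #118 ∈ archived.
(i) (exactly one): #349 ∉ archived.
(ii) (exactly one): #776 ∈ shared.
Suppose #776 ∉ urgent: no assignment then satisfies all the clues, so #776 ∈ urgent.

#776: archived, shared, urgent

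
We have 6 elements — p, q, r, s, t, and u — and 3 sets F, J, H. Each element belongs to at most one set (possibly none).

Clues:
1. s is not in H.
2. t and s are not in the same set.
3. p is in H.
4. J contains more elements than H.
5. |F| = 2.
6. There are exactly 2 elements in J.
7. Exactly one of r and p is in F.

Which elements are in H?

H = {p}

From (1): s ∉ H.
From (3): p ∈ H.
(7) (exactly one): r ∈ F.
Suppose q ∈ H: no assignment then satisfies all the clues, so q ∉ H.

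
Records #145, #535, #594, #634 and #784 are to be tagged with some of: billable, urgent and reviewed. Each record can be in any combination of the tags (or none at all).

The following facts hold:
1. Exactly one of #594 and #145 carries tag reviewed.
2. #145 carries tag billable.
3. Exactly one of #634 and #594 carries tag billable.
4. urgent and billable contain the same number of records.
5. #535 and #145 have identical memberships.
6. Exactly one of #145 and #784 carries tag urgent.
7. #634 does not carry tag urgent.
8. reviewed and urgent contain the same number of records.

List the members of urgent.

From (2): #145 ∈ billable.
From (7): #634 ∉ urgent.
(5): #535 matches #145: #535 ∈ billable.
Suppose #145 ∉ urgent: no assignment then satisfies all the clues, so #145 ∈ urgent.

urgent = {#145, #535, #594}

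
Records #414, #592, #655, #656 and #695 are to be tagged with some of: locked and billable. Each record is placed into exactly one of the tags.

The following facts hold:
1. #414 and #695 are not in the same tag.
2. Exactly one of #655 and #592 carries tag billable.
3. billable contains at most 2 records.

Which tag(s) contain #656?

#656: locked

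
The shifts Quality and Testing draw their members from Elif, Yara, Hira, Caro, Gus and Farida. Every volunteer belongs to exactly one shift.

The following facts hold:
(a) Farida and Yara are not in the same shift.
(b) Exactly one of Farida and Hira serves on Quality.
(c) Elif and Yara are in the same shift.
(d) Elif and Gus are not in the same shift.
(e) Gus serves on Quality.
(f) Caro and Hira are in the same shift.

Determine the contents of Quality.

Quality = {Farida, Gus}

From (e): Gus ∈ Quality.
(d): Elif ∉ Quality.
Only one shift left: Elif ∈ Testing.
(c): Yara matches Elif: Yara ∉ Quality.
(c): Yara matches Elif: Yara ∈ Testing.
(a): Farida ∉ Testing.
Only one shift left: Farida ∈ Quality.
(b) (exactly one): Hira ∉ Quality.
(f): Caro matches Hira: Caro ∉ Quality.
Only one shift left: Hira ∈ Testing.
Only one shift left: Caro ∈ Testing.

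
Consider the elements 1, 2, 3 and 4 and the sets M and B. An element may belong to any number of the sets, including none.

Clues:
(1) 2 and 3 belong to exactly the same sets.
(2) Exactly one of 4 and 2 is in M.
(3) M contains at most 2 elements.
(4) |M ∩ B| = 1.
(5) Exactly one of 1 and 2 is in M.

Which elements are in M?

M = {1, 4}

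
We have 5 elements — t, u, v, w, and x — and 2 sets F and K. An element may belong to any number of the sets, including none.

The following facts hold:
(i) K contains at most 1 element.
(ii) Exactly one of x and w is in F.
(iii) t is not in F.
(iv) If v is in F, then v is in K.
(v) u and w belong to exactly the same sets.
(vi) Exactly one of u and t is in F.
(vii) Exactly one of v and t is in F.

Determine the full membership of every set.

From (iii): t ∉ F.
(vi) (exactly one): u ∈ F.
(vii) (exactly one): v ∈ F.
(iv): v ∈ K.
(v): w matches u: w ∈ F.
(i): K already has 1, so the rest are out.
(ii) (exactly one): x ∉ F.

F = {u, v, w}; K = {v}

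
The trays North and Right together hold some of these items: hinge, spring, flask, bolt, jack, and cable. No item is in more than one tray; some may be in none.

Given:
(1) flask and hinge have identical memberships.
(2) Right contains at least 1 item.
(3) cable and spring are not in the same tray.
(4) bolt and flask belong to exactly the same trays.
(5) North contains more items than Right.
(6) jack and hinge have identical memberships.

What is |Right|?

1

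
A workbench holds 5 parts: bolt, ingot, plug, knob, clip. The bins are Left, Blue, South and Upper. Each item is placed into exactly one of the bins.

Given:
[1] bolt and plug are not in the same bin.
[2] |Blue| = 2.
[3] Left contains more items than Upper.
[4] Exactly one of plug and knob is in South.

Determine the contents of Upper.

Upper = {}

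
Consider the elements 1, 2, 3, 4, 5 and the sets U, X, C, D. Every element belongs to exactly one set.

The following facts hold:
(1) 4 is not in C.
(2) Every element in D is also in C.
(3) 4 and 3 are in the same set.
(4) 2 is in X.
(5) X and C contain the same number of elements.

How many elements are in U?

3

From (1): 4 ∉ C.
From (4): 2 ∈ X.
(2) contrapositive: 4 ∉ D.
(3): 3 matches 4: 3 ∉ C.
(3): 3 matches 4: 3 ∉ D.
Suppose 1 ∈ X: no assignment then satisfies all the clues, so 1 ∉ X.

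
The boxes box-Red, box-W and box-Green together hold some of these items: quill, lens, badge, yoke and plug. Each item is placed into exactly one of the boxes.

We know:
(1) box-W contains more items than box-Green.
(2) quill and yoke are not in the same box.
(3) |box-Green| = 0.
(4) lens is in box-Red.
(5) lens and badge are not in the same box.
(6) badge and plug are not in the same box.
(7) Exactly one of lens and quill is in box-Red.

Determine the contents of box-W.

From (4): lens ∈ box-Red.
(3): box-Green already has 0, so the rest are out.
(5): badge ∉ box-Red.
(7) (exactly one): quill ∉ box-Red.
Only one box left: quill ∈ box-W.
Only one box left: badge ∈ box-W.
(2): yoke ∉ box-W.
(6): plug ∉ box-W.
Only one box left: yoke ∈ box-Red.
Only one box left: plug ∈ box-Red.

box-W = {badge, quill}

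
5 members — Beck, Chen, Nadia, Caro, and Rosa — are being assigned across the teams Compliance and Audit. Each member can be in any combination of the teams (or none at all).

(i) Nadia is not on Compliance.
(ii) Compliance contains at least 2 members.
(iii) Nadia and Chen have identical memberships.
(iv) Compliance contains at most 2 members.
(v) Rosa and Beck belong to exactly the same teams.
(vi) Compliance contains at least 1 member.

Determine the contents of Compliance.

Compliance = {Beck, Rosa}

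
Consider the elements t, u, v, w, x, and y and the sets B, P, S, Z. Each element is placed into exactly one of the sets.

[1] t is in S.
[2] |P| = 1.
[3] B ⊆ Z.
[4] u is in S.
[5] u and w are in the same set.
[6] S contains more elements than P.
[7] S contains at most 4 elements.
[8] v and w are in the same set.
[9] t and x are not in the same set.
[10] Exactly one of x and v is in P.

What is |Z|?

1

From (1): t ∈ S.
From (4): u ∈ S.
(5): w matches u: w ∉ B.
(5): w matches u: w ∉ P.
(5): w matches u: w ∈ S.
(8): v matches w: v ∉ B.
(8): v matches w: v ∉ P.
(8): v matches w: v ∈ S.
(9): x ∉ S.
(10) (exactly one): x ∈ P.
(2): P already has 1, so the rest are out.
Suppose y ∈ B: no assignment then satisfies all the clues, so y ∉ B.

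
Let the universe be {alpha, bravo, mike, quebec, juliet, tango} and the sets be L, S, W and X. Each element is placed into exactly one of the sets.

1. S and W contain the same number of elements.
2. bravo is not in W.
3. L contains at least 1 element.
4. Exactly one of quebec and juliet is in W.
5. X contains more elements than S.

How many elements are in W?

1

From (2): bravo ∉ W.
Suppose alpha ∈ W: no assignment then satisfies all the clues, so alpha ∉ W.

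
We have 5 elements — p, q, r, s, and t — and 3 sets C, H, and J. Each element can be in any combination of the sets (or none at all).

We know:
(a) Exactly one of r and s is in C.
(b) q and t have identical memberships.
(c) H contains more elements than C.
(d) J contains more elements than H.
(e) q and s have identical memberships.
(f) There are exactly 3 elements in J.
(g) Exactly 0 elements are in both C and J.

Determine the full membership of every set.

C = {r}; H = {p, r}; J = {q, s, t}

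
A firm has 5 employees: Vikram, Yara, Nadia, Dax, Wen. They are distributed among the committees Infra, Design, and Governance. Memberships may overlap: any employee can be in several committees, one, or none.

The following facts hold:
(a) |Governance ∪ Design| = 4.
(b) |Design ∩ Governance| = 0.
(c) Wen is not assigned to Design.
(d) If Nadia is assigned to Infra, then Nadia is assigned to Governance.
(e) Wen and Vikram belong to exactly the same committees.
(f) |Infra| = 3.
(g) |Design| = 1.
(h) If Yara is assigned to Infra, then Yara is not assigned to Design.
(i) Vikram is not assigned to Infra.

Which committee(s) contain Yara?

Yara: Infra

From (c): Wen ∉ Design.
From (i): Vikram ∉ Infra.
(e): Wen matches Vikram: Wen ∉ Infra.
(e): Vikram matches Wen: Vikram ∉ Design.
(f): only 3 candidates remain for Infra, so all are in.
(h): Yara ∉ Design.
(d): Nadia ∈ Governance.
Suppose Yara ∈ Governance: no assignment then satisfies all the clues, so Yara ∉ Governance.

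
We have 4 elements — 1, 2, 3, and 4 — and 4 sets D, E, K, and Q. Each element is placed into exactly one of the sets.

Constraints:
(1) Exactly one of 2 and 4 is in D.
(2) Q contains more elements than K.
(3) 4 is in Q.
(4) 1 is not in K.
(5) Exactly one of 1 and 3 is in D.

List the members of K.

From (3): 4 ∈ Q.
From (4): 1 ∉ K.
(1) (exactly one): 2 ∈ D.
Suppose 3 ∈ K: no assignment then satisfies all the clues, so 3 ∉ K.

K = {}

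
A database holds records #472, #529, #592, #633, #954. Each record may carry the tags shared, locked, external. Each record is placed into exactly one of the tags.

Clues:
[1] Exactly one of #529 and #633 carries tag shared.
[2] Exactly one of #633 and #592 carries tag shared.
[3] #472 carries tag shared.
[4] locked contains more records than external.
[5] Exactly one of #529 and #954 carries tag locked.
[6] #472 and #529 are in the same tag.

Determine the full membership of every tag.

From (3): #472 ∈ shared.
(6): #529 matches #472: #529 ∈ shared.
(1) (exactly one): #633 ∉ shared.
(2) (exactly one): #592 ∈ shared.
(5) (exactly one): #954 ∈ locked.
Suppose #633 ∉ locked: no assignment then satisfies all the clues, so #633 ∈ locked.

shared = {#472, #529, #592}; locked = {#633, #954}; external = {}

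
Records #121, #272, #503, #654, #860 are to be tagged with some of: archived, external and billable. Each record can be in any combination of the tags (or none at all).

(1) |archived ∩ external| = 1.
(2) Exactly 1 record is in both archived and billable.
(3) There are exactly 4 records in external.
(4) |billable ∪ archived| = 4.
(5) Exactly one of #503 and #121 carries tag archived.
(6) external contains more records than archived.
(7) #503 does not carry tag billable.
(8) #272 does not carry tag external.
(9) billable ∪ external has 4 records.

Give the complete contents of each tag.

archived = {#121, #272}; external = {#121, #503, #654, #860}; billable = {#121, #654, #860}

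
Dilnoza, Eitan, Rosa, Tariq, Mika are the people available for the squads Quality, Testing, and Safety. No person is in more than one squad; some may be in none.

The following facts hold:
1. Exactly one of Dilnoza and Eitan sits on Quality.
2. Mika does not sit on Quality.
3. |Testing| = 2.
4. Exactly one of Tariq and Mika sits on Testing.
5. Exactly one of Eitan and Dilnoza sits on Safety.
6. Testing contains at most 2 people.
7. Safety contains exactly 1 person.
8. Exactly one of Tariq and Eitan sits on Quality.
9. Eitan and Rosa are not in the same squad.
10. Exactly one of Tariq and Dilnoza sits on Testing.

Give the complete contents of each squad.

From (2): Mika ∉ Quality.
Suppose Dilnoza ∈ Quality: no assignment then satisfies all the clues, so Dilnoza ∉ Quality.

Quality = {Eitan}; Testing = {Rosa, Tariq}; Safety = {Dilnoza}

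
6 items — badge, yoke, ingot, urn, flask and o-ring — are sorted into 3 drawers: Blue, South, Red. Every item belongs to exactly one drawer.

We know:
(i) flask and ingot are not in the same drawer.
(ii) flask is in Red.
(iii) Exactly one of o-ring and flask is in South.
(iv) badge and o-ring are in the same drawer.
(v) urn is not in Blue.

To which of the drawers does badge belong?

From (ii): flask ∈ Red.
From (v): urn ∉ Blue.
(i): ingot ∉ Red.
(iii) (exactly one): o-ring ∈ South.
(iv): badge matches o-ring: badge ∉ Blue.
(iv): badge matches o-ring: badge ∈ South.

badge: South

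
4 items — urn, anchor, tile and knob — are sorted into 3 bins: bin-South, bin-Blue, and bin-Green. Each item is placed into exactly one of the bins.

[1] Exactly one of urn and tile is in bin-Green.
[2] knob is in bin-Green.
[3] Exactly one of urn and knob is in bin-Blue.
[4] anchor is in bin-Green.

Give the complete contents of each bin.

bin-South = {}; bin-Blue = {urn}; bin-Green = {anchor, knob, tile}

From (2): knob ∈ bin-Green.
From (4): anchor ∈ bin-Green.
(3) (exactly one): urn ∈ bin-Blue.
(1) (exactly one): tile ∈ bin-Green.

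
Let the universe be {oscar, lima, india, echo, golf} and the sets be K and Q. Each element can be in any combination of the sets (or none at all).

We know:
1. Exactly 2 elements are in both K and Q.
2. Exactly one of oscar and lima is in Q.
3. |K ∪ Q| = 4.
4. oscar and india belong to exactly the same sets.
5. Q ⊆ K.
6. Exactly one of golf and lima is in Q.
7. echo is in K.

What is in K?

K = {echo, india, lima, oscar}

From (7): echo ∈ K.
Suppose oscar ∉ K: no assignment then satisfies all the clues, so oscar ∈ K.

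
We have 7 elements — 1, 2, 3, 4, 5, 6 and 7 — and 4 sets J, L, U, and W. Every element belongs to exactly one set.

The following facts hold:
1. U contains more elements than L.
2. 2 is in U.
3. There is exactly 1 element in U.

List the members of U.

U = {2}

From (2): 2 ∈ U.
(3): U already has 1, so the rest are out.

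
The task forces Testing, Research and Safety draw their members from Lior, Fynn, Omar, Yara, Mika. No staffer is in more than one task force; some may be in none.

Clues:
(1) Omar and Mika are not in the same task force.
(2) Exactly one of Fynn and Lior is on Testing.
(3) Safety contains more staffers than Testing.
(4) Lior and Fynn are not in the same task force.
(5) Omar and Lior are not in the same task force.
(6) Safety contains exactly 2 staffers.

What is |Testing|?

1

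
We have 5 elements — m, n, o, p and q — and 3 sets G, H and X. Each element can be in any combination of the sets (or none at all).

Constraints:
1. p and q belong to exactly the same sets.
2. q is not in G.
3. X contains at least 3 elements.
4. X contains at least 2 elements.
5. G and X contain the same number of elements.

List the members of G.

G = {m, n, o}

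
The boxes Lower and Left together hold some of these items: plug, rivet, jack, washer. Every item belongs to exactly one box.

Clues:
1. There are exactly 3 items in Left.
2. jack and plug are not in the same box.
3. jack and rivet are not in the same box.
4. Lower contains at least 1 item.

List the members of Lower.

Lower = {jack}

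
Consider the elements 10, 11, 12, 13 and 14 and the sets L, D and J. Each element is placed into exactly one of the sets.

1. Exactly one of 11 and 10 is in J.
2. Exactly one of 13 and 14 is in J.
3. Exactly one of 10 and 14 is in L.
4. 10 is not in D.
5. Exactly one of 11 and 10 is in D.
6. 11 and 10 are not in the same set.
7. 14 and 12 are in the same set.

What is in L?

L = {12, 14}

From (4): 10 ∉ D.
(5) (exactly one): 11 ∈ D.
(1) (exactly one): 10 ∈ J.
(3) (exactly one): 14 ∈ L.
(7): 12 matches 14: 12 ∈ L.
(2) (exactly one): 13 ∈ J.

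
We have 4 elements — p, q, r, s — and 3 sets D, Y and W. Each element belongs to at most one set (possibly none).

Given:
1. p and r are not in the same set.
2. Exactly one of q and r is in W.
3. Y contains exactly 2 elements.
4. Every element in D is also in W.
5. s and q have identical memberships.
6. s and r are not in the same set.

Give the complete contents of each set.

D = {}; Y = {q, s}; W = {r}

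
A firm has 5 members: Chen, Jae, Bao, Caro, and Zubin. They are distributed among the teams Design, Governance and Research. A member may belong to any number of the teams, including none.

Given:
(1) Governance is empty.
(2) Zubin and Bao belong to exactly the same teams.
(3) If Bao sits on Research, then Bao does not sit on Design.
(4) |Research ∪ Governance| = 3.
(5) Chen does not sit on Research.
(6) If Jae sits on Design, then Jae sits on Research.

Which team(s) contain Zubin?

Zubin: Research

From (5): Chen ∉ Research.
(1): Governance already has 0, so the rest are out.
Suppose Zubin ∈ Design: no assignment then satisfies all the clues, so Zubin ∉ Design.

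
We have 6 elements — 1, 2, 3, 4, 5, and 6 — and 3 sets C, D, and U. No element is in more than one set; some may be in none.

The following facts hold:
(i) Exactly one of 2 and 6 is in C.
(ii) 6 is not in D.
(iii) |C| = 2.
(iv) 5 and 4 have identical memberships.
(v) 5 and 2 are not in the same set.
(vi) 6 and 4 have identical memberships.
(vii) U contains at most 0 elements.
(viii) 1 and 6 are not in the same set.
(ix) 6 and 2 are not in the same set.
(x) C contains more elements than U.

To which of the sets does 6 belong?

From (ii): 6 ∉ D.
(vi): 4 matches 6: 4 ∉ D.
(vii): U already has 0, so the rest are out.
(iv): 5 matches 4: 5 ∉ D.
Suppose 6 ∈ C: no assignment then satisfies all the clues, so 6 ∉ C.

6: none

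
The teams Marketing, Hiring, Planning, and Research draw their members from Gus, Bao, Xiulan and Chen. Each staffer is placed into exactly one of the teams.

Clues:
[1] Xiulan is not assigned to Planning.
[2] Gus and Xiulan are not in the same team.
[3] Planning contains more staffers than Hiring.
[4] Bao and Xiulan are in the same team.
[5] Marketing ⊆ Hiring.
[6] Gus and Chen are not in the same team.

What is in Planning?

From (1): Xiulan ∉ Planning.
(4): Bao matches Xiulan: Bao ∉ Planning.
Suppose Gus ∉ Planning: no assignment then satisfies all the clues, so Gus ∈ Planning.

Planning = {Gus}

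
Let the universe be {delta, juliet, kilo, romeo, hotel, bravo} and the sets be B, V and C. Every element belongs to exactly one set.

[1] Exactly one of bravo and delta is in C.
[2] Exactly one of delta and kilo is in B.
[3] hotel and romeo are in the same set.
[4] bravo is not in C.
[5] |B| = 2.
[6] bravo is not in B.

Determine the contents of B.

From (4): bravo ∉ C.
From (6): bravo ∉ B.
(1) (exactly one): delta ∈ C.
(2) (exactly one): kilo ∈ B.
Only one set left: bravo ∈ V.
Suppose juliet ∉ B: no assignment then satisfies all the clues, so juliet ∈ B.

B = {juliet, kilo}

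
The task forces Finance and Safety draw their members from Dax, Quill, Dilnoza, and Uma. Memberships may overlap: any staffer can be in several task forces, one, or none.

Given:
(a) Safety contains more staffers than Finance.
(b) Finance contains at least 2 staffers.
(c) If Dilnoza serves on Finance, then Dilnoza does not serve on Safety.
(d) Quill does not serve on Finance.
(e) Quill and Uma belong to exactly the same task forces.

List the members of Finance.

Finance = {Dax, Dilnoza}

From (d): Quill ∉ Finance.
(e): Uma matches Quill: Uma ∉ Finance.
(b): only 2 candidates remain for Finance, so all are in.
(c): Dilnoza ∉ Safety.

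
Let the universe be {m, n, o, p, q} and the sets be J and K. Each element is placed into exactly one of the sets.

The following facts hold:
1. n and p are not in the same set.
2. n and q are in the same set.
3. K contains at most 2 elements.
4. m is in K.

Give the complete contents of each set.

J = {n, o, q}; K = {m, p}

From (4): m ∈ K.
Suppose n ∉ J: no assignment then satisfies all the clues, so n ∈ J.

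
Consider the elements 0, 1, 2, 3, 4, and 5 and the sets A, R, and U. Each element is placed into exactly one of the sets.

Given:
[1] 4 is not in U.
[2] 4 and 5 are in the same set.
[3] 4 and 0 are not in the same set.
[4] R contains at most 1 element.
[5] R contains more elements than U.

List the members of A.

A = {1, 2, 3, 4, 5}

From (1): 4 ∉ U.
(2): 5 matches 4: 5 ∉ U.
Suppose 0 ∈ A: no assignment then satisfies all the clues, so 0 ∉ A.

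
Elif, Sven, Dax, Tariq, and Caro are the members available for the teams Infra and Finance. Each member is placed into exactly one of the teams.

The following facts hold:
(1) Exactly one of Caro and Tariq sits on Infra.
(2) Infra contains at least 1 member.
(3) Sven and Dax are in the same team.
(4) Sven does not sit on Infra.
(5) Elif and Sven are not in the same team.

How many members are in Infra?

2

From (4): Sven ∉ Infra.
(3): Dax matches Sven: Dax ∉ Infra.
Only one team left: Sven ∈ Finance.
Only one team left: Dax ∈ Finance.
(5): Elif ∉ Finance.
Only one team left: Elif ∈ Infra.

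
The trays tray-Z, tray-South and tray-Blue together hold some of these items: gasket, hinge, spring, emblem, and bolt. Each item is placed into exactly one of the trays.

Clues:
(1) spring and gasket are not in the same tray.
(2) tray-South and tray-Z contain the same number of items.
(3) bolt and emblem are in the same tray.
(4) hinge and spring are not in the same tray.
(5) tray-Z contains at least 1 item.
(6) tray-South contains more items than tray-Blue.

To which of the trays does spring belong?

spring: tray-Blue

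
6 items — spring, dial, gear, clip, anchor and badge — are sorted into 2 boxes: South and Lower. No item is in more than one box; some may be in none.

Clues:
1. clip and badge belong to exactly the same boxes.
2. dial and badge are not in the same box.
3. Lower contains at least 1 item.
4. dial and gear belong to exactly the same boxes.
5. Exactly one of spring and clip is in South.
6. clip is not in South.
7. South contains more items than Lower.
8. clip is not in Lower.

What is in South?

From (6): clip ∉ South.
From (8): clip ∉ Lower.
(1): badge matches clip: badge ∉ South.
(1): badge matches clip: badge ∉ Lower.
(5) (exactly one): spring ∈ South.
Suppose dial ∉ South: no assignment then satisfies all the clues, so dial ∈ South.

South = {dial, gear, spring}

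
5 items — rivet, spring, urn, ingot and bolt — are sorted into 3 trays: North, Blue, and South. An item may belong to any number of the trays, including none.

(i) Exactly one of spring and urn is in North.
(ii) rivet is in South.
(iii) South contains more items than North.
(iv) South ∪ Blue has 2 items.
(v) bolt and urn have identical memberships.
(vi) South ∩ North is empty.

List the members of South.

South = {ingot, rivet}

From (ii): rivet ∈ South.
(vi) (disjoint): rivet ∉ North.
Suppose spring ∈ South: no assignment then satisfies all the clues, so spring ∉ South.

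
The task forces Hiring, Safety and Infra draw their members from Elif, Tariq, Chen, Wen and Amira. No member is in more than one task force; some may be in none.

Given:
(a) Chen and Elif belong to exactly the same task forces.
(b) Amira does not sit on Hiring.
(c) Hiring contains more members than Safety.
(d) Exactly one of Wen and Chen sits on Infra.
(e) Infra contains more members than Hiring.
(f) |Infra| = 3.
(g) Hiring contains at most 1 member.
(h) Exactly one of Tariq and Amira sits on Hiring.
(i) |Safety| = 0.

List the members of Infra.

From (b): Amira ∉ Hiring.
(h) (exactly one): Tariq ∈ Hiring.
(i): Safety already has 0, so the rest are out.
(g): Hiring already has 1, so the rest are out.
Suppose Elif ∉ Infra: no assignment then satisfies all the clues, so Elif ∈ Infra.

Infra = {Amira, Chen, Elif}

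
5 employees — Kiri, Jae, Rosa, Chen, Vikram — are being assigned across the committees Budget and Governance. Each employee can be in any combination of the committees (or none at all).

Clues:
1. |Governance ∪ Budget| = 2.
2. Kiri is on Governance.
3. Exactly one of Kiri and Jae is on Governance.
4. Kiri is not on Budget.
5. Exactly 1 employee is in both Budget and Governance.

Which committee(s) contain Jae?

From (2): Kiri ∈ Governance.
From (4): Kiri ∉ Budget.
(3) (exactly one): Jae ∉ Governance.
Suppose Jae ∈ Budget: no assignment then satisfies all the clues, so Jae ∉ Budget.

Jae: none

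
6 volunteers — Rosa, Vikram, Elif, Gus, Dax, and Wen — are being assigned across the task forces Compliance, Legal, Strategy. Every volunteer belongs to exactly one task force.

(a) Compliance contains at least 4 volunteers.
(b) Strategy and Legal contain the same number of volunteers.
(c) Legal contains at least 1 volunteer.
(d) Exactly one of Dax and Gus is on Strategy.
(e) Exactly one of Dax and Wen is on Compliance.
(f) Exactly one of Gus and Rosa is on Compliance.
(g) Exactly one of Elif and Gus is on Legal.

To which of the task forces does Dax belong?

Dax: Strategy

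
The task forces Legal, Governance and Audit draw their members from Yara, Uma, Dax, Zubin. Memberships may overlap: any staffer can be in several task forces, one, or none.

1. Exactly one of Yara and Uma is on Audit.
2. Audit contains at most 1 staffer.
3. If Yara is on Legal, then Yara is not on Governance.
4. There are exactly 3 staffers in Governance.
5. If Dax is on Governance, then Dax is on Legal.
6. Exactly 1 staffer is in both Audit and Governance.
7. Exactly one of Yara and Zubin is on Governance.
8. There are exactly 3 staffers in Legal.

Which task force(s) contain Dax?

Dax: Governance, Legal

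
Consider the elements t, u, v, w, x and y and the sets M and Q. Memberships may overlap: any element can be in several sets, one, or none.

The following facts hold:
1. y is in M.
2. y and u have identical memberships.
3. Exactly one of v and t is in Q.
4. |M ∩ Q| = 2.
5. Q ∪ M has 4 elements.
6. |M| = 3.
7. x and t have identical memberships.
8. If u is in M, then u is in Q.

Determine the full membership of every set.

From (1): y ∈ M.
(2): u matches y: u ∈ M.
(8): u ∈ Q.
(2): y matches u: y ∈ Q.
Suppose t ∈ M: no assignment then satisfies all the clues, so t ∉ M.

M = {u, w, y}; Q = {u, v, y}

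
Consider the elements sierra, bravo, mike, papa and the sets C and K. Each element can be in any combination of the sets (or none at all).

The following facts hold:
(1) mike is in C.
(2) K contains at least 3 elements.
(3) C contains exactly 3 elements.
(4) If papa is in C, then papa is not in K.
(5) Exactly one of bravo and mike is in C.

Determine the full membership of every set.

C = {mike, papa, sierra}; K = {bravo, mike, sierra}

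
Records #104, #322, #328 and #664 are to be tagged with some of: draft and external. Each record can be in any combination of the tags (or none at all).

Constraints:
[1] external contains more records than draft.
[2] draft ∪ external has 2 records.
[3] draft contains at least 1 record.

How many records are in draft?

1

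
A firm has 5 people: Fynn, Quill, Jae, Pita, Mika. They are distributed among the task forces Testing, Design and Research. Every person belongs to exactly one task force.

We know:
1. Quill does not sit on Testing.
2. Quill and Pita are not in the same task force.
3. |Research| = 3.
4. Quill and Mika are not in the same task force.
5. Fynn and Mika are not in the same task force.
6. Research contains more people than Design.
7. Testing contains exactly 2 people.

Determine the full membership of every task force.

Testing = {Mika, Pita}; Design = {}; Research = {Fynn, Jae, Quill}

From (1): Quill ∉ Testing.
Suppose Fynn ∈ Testing: no assignment then satisfies all the clues, so Fynn ∉ Testing.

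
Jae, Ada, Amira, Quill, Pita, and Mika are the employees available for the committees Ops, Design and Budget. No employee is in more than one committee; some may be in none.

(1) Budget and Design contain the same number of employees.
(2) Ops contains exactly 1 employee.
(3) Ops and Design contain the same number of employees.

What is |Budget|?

1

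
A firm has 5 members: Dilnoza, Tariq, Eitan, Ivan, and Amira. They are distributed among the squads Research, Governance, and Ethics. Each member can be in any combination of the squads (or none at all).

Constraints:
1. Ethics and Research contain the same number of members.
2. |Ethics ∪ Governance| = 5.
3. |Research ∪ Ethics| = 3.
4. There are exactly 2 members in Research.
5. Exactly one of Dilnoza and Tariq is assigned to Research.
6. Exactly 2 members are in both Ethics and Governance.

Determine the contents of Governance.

Governance = {Amira, Dilnoza, Eitan, Ivan, Tariq}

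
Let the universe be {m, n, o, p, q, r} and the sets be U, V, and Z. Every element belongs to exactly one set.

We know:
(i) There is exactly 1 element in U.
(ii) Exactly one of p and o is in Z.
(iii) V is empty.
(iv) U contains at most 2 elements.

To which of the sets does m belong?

(iii): V already has 0, so the rest are out.
Suppose m ∈ U: no assignment then satisfies all the clues, so m ∉ U.

m: Z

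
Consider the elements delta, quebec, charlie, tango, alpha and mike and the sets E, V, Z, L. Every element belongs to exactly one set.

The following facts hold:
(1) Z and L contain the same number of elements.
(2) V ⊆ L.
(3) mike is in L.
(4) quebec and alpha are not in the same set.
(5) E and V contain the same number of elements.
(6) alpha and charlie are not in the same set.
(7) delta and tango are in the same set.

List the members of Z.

Z = {alpha, delta, tango}

From (3): mike ∈ L.
Suppose delta ∉ Z: no assignment then satisfies all the clues, so delta ∈ Z.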